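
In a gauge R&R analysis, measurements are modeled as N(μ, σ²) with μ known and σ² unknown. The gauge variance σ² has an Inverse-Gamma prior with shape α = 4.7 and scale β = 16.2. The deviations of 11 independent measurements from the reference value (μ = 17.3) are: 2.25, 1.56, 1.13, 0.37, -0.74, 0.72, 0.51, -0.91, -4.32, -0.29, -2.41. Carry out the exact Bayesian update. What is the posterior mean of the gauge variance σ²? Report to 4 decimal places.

With known mean μ and an Inverse-Gamma(α, β) prior on σ², the Normal likelihood is conjugate: posterior is Inv-Gamma(α + n/2, β + Σ(xᵢ−μ)²/2).
Σ(xᵢ−μ)² = (2.25)² + (1.56)² + (1.13)² + (0.37)² + (-0.74)² + (0.72)² + (0.51)² + (-0.91)² + (-4.32)² + (-0.29)² + (-2.41)² = 35.6187.
Posterior: Inv-Gamma(4.7 + 11/2, 16.2 + 35.6187/2) = Inv-Gamma(10.20, 34.00935).
E[σ²|data] = β/(α−1) = 34.00935/9.20 = 3.6967.

3.6967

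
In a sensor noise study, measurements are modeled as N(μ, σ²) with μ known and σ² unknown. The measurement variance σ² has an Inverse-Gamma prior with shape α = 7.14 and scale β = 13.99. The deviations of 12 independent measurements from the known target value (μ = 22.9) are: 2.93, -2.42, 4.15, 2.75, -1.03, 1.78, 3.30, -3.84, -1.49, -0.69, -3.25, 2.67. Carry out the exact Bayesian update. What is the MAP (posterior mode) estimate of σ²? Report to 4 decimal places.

With known mean μ and an Inverse-Gamma(α, β) prior on σ², the Normal likelihood is conjugate: posterior is Inv-Gamma(α + n/2, β + Σ(xᵢ−μ)²/2).
Σ(xᵢ−μ)² = (2.93)² + (-2.42)² + (4.15)² + (2.75)² + (-1.03)² + (1.78)² + (3.30)² + (-3.84)² + (-1.49)² + (-0.69)² + (-3.25)² + (2.67)² = 89.4788.
Posterior: Inv-Gamma(7.14 + 12/2, 13.99 + 89.4788/2) = Inv-Gamma(13.14, 58.72940).
Mode = β/(α+1) = 58.72940/14.14 = 4.1534.

4.1534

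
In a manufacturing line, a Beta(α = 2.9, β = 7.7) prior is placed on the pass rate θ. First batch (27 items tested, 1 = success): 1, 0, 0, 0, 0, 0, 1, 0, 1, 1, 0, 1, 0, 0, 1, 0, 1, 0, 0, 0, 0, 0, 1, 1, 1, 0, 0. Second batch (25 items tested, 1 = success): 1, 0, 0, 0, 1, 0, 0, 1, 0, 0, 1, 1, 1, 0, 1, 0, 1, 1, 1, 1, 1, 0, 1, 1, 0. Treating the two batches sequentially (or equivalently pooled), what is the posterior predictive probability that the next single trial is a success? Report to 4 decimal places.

0.4297

The Beta prior is conjugate to a Binomial/Bernoulli likelihood; the update adds successes to α and failures to β.
After batch 1: Beta(2.9+10, 7.7+17) = Beta(12.9, 24.7).
After batch 2: Beta(12.9+14, 24.7+11) = Beta(26.9, 35.7).
For a single future Bernoulli trial, P(success | data) = α/(α+β) = 0.4297.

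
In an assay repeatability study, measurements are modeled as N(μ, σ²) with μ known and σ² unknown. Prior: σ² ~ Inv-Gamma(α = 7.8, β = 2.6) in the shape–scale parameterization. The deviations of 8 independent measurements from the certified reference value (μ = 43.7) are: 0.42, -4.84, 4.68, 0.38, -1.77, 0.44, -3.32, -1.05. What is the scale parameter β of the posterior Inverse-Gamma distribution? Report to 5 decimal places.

With known mean μ and an Inverse-Gamma(α, β) prior on σ², the Normal likelihood is conjugate: posterior is Inv-Gamma(α + n/2, β + Σ(xᵢ−μ)²/2).
Σ(xᵢ−μ)² = (0.42)² + (-4.84)² + (4.68)² + (0.38)² + (-1.77)² + (0.44)² + (-3.32)² + (-1.05)² = 61.1002.
Posterior: Inv-Gamma(7.8 + 8/2, 2.6 + 61.1002/2) = Inv-Gamma(11.80, 33.15010).
Posterior β = 33.15010.

33.15010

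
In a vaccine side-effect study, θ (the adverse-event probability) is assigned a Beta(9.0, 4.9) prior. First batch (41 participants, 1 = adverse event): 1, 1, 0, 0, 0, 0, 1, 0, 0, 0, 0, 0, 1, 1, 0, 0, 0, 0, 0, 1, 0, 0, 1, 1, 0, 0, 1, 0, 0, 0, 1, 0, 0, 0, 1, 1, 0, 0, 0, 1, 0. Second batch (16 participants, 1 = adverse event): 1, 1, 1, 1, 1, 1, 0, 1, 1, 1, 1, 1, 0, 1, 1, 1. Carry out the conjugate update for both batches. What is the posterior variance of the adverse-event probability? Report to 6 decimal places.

The Beta prior is conjugate to a Binomial/Bernoulli likelihood; the update adds successes to α and failures to β.
After batch 1: Beta(9.0+13, 4.9+28) = Beta(22.0, 32.9).
After batch 2: Beta(22.0+14, 32.9+2) = Beta(36.0, 34.9).
Var = αβ/((α+β)²(α+β+1)) = 36.0·34.9/(70.9²·71.9) = 0.003476.

0.003476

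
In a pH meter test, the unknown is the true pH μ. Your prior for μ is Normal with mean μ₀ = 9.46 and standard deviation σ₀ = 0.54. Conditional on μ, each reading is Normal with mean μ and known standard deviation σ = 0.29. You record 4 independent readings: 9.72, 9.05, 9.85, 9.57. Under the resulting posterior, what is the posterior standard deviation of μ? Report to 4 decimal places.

0.1400

For Normal data with known variance σ², a Normal(μ₀, σ₀²) prior on μ is conjugate. Posterior precision = 1/σ₀² + n/σ²; posterior mean is the precision-weighted average of μ₀ and x̄.
σ₀² = 0.54² = 0.2916, σ² = 0.29² = 0.0841; σ² + n·σ₀² = 0.0841 + 4·0.2916 = 1.2505.
Posterior precision = 1/σ₀² + n/σ² = 1/0.2916 + 4/0.0841 = (σ² + n·σ₀²)/(σ₀²σ²) = 1.2505/(0.2916·0.0841); posterior variance σₙ² = σ₀²σ²/(σ² + n·σ₀²) = 0.2916·0.0841/1.2505 = 0.019611.
Posterior SD = √σₙ² = √(0.2916·0.0841/1.2505) = 0.1400.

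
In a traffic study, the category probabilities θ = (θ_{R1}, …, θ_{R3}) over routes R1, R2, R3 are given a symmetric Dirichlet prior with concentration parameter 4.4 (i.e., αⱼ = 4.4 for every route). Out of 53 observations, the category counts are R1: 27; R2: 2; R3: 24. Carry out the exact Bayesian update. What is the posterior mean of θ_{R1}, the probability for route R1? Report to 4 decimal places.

0.4743

The Dirichlet prior is conjugate to the Multinomial likelihood: each posterior αⱼ = prior αⱼ + observed count nⱼ.
Posterior concentration: (31.4, 6.4, 28.4), total = 66.2.
E[θ_{R1}|data] = α_{R1}/Σα = 31.4/66.2 = 0.4743.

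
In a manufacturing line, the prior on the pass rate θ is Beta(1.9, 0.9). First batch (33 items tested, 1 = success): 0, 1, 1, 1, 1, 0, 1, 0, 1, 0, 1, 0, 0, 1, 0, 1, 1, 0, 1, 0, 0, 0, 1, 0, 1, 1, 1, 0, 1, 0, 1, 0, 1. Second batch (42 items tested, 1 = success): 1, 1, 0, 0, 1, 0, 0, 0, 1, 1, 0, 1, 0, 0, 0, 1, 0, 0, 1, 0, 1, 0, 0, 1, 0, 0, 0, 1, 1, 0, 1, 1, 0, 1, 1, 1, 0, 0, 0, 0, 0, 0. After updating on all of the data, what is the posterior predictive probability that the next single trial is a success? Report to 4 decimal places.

The Beta prior is conjugate to a Binomial/Bernoulli likelihood; the update adds successes to α and failures to β.
After batch 1: Beta(1.9+18, 0.9+15) = Beta(19.9, 15.9).
After batch 2: Beta(19.9+17, 15.9+25) = Beta(36.9, 40.9).
For a single future Bernoulli trial, P(success | data) = α/(α+β) = 0.4743.

0.4743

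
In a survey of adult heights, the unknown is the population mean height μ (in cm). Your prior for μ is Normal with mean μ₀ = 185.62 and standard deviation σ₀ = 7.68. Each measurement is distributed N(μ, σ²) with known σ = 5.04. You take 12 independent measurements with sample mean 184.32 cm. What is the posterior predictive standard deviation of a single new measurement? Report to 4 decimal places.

5.2388

For Normal data with known variance σ², a Normal(μ₀, σ₀²) prior on μ is conjugate. Posterior precision = 1/σ₀² + n/σ²; posterior mean is the precision-weighted average of μ₀ and x̄.
σ₀² = 7.68² = 58.9824, σ² = 5.04² = 25.4016; σ² + n·σ₀² = 25.4016 + 12·58.9824 = 733.1904.
Posterior precision = 1/σ₀² + n/σ² = 1/58.9824 + 12/25.4016 = (σ² + n·σ₀²)/(σ₀²σ²) = 733.1904/(58.9824·25.4016); posterior variance σₙ² = σ₀²σ²/(σ² + n·σ₀²) = 58.9824·25.4016/733.1904 = 2.043463.
Predictive variance for one new observation = σₙ² + σ² = 58.9824·25.4016/733.1904 + 25.4016 = σ²·(σ₀² + 733.1904)/733.1904 = 25.4016·792.1728/733.1904 = 27.445063; SD = √(25.4016·792.1728/733.1904) = 5.2388.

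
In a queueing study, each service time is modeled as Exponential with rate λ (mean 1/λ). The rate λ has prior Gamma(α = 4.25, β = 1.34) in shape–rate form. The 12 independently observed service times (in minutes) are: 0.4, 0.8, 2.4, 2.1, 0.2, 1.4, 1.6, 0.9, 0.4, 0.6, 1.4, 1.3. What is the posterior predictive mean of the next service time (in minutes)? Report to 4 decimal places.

With a Gamma(shape α, rate β) prior on the exponential rate λ, the posterior after n observations with total T = Σxᵢ is Gamma(α+n, β+T).
Sum of observations T = 13.5 minutes; n = 12.
Posterior: Gamma(4.25+12, 1.34+13.5) = Gamma(16.25, 14.84).
The predictive distribution for the next observation is Lomax; its mean is β/(α−1) = 14.84/15.25 = 0.9731.

0.9731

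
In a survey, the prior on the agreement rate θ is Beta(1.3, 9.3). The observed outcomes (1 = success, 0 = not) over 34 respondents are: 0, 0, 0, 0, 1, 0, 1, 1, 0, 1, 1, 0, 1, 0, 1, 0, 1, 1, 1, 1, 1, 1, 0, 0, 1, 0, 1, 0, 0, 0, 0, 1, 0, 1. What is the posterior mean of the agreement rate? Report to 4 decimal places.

The Beta prior is conjugate to a Binomial/Bernoulli likelihood; the update adds successes to α and failures to β.
Posterior: Beta(α+k, β+n−k) = Beta(1.3+17, 9.3+17) = Beta(18.3, 26.3).
Posterior mean = α/(α+β) = 18.3/44.6 = 0.4103.

0.4103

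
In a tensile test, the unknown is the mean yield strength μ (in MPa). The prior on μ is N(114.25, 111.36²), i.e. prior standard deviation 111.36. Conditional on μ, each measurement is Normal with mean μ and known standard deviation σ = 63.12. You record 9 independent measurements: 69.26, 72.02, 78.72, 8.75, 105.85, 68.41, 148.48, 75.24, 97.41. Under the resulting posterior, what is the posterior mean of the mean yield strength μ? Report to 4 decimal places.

81.6246

For Normal data with known variance σ², a Normal(μ₀, σ₀²) prior on μ is conjugate. Posterior precision = 1/σ₀² + n/σ²; posterior mean is the precision-weighted average of μ₀ and x̄.
Σxᵢ = 69.26 + 72.02 + 78.72 + 8.75 + 105.85 + 68.41 + 148.48 + 75.24 + 97.41 = 724.14, so n·x̄ = 724.14.
σ₀² = 111.36² = 12401.0496, σ² = 63.12² = 3984.1344; σ² + n·σ₀² = 3984.1344 + 9·12401.0496 = 115593.5808.
Posterior mean = (μ₀/σ₀² + n·x̄/σ²)/(1/σ₀² + n/σ²) = (σ²·μ₀ + σ₀²·n·x̄)/(σ² + n·σ₀²) = (3984.1344·114.25 + 12401.0496·724.14)/115593.5808 = 9435283.412544/115593.5808 = 81.6246.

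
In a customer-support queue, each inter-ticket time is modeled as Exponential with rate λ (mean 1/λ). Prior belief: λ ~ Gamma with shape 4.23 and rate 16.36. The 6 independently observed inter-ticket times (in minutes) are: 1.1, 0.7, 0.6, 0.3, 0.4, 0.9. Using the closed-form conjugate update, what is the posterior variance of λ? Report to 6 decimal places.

With a Gamma(shape α, rate β) prior on the exponential rate λ, the posterior after n observations with total T = Σxᵢ is Gamma(α+n, β+T).
Sum of observations T = 4.0 minutes; n = 6.
Posterior: Gamma(4.23+6, 16.36+4.0) = Gamma(10.23, 20.36).
Var = α/β² = 0.024679.

0.024679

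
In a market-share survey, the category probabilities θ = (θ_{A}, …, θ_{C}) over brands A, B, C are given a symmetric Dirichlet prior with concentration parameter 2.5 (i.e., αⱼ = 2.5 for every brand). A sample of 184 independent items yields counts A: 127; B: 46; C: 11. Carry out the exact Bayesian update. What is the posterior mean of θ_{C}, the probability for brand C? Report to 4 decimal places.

0.0705

The Dirichlet prior is conjugate to the Multinomial likelihood: each posterior αⱼ = prior αⱼ + observed count nⱼ.
Posterior concentration: (129.5, 48.5, 13.5), total = 191.5.
E[θ_{C}|data] = α_{C}/Σα = 13.5/191.5 = 0.0705.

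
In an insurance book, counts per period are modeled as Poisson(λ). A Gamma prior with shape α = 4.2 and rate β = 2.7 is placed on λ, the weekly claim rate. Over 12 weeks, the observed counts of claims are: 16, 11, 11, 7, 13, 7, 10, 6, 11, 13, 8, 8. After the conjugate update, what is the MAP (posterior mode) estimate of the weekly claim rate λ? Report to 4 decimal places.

8.4490

With a Gamma(shape α, rate β) prior, the Poisson likelihood is conjugate: the posterior is Gamma(α + ΣXᵢ, β + n).
Sum of counts S = 121 over n = 12 weeks.
Posterior: Gamma(α+S, β+n) = Gamma(4.2+121, 2.7+12) = Gamma(125.2, 14.7).
Mode of Gamma(α,β) for α≥1 is (α−1)/β = 124.2/14.7 = 8.4490.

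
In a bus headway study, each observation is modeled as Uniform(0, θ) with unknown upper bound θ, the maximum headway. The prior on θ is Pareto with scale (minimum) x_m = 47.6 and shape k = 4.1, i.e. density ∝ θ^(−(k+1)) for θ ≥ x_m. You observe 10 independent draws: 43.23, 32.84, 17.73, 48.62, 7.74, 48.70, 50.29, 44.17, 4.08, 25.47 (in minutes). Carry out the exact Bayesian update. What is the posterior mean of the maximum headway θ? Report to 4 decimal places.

54.1289

A Pareto(scale x_m, shape k) prior on the upper bound θ of Uniform(0, θ) is conjugate: posterior is Pareto(max(x_m, max xᵢ), k + n).
Sample maximum = 50.29; prior scale x_m = 47.6 → posterior scale = max = 50.29.
Posterior shape = 4.1 + 10 = 14.1.
E[θ|data] = k·x_m/(k−1) = 14.1·50.29/13.1 = 54.1289.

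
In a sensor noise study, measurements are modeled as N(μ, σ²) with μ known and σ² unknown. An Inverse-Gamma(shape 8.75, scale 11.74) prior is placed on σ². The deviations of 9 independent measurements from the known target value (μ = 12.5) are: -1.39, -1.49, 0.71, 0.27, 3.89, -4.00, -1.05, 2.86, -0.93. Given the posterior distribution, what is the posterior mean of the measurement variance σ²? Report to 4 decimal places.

With known mean μ and an Inverse-Gamma(α, β) prior on σ², the Normal likelihood is conjugate: posterior is Inv-Gamma(α + n/2, β + Σ(xᵢ−μ)²/2).
Σ(xᵢ−μ)² = (-1.39)² + (-1.49)² + (0.71)² + (0.27)² + (3.89)² + (-4.00)² + (-1.05)² + (2.86)² + (-0.93)² = 46.0083.
Posterior: Inv-Gamma(8.75 + 9/2, 11.74 + 46.0083/2) = Inv-Gamma(13.25, 34.74415).
E[σ²|data] = β/(α−1) = 34.74415/12.25 = 2.8363.

2.8363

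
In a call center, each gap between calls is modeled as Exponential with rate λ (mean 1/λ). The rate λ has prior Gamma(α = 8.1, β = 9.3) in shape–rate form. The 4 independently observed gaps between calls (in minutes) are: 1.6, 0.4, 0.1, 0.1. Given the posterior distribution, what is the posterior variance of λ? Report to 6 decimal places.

0.091493

With a Gamma(shape α, rate β) prior on the exponential rate λ, the posterior after n observations with total T = Σxᵢ is Gamma(α+n, β+T).
Sum of observations T = 2.2 minutes; n = 4.
Posterior: Gamma(8.1+4, 9.3+2.2) = Gamma(12.1, 11.5).
Var = α/β² = 0.091493.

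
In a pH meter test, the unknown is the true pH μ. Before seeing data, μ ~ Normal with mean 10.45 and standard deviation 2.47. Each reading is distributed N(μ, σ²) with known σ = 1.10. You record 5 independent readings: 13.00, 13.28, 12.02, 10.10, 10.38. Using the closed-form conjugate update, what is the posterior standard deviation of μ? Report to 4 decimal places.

For Normal data with known variance σ², a Normal(μ₀, σ₀²) prior on μ is conjugate. Posterior precision = 1/σ₀² + n/σ²; posterior mean is the precision-weighted average of μ₀ and x̄.
σ₀² = 2.47² = 6.1009, σ² = 1.10² = 1.21; σ² + n·σ₀² = 1.21 + 5·6.1009 = 31.7145.
Posterior precision = 1/σ₀² + n/σ² = 1/6.1009 + 5/1.21 = (σ² + n·σ₀²)/(σ₀²σ²) = 31.7145/(6.1009·1.21); posterior variance σₙ² = σ₀²σ²/(σ² + n·σ₀²) = 6.1009·1.21/31.7145 = 0.232767.
Posterior SD = √σₙ² = √(6.1009·1.21/31.7145) = 0.4825.

0.4825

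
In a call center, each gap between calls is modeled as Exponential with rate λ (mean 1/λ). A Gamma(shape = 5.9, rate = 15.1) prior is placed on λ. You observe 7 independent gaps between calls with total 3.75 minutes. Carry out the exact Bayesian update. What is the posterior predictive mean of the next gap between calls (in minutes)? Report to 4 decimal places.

1.5840

With a Gamma(shape α, rate β) prior on the exponential rate λ, the posterior after n observations with total T = Σxᵢ is Gamma(α+n, β+T).
Posterior: Gamma(5.9+7, 15.1+3.75) = Gamma(12.9, 18.85).
The predictive distribution for the next observation is Lomax; its mean is β/(α−1) = 18.85/11.9 = 1.5840.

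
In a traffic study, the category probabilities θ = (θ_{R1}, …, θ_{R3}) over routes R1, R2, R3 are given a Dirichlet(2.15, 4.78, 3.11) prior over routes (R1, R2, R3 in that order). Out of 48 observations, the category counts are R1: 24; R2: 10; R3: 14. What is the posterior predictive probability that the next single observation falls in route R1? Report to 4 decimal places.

0.4506

The Dirichlet prior is conjugate to the Multinomial likelihood: each posterior αⱼ = prior αⱼ + observed count nⱼ.
Posterior concentration: (26.15, 14.78, 17.11), total = 58.04.
P(next = R1 | data) = α_{R1}/Σα = 0.4506.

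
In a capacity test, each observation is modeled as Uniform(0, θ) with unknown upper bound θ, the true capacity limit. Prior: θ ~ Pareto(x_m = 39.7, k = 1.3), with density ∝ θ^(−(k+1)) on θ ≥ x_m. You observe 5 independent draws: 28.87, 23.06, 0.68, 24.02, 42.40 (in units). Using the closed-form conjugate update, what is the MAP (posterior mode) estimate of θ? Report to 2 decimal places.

A Pareto(scale x_m, shape k) prior on the upper bound θ of Uniform(0, θ) is conjugate: posterior is Pareto(max(x_m, max xᵢ), k + n).
Sample maximum = 42.40; prior scale x_m = 39.7 → posterior scale = max = 42.40.
Posterior shape = 1.3 + 5 = 6.3.
The Pareto density is decreasing on [x_m, ∞), so the mode is x_m = 42.40.

42.40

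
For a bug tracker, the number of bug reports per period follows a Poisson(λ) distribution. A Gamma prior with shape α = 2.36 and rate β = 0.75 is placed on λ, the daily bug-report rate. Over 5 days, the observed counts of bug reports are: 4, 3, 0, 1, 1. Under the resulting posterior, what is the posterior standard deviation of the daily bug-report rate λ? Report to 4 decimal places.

With a Gamma(shape α, rate β) prior, the Poisson likelihood is conjugate: the posterior is Gamma(α + ΣXᵢ, β + n).
Sum of counts S = 9 over n = 5 days.
Posterior: Gamma(α+S, β+n) = Gamma(2.36+9, 0.75+5) = Gamma(11.36, 5.75).
SD = √α/β = √11.36/5.75 = 0.5862.

0.5862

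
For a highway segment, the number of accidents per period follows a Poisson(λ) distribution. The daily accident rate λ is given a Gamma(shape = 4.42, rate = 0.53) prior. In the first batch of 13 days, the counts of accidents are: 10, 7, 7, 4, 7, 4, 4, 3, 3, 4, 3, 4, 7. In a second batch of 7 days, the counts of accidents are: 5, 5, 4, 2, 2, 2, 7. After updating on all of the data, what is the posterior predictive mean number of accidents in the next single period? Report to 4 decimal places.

With a Gamma(shape α, rate β) prior, the Poisson likelihood is conjugate: the posterior is Gamma(α + ΣXᵢ, β + n).
Batch 1: sum of counts S = 67 over n = 13 days.
After batch 1: Gamma(α+S, β+n) = Gamma(4.42+67, 0.53+13) = Gamma(71.42, 13.53).
Batch 2: sum of counts S = 27 over n = 7 days.
After batch 2: Gamma(α+S, β+n) = Gamma(71.42+27, 13.53+7) = Gamma(98.42, 20.53).
The predictive distribution for one future period is NegBinom with mean α/β = 4.7940.

4.7940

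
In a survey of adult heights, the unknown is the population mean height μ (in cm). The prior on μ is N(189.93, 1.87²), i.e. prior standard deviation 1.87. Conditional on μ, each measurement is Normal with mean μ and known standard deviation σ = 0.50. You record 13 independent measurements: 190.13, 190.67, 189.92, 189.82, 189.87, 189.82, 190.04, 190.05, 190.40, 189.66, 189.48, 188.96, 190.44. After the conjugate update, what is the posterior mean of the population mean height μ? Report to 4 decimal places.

For Normal data with known variance σ², a Normal(μ₀, σ₀²) prior on μ is conjugate. Posterior precision = 1/σ₀² + n/σ²; posterior mean is the precision-weighted average of μ₀ and x̄.
Σxᵢ = 190.13 + 190.67 + 189.92 + 189.82 + 189.87 + 189.82 + 190.04 + 190.05 + 190.40 + 189.66 + 189.48 + 188.96 + 190.44 = 2469.26, so n·x̄ = 2469.26.
σ₀² = 1.87² = 3.4969, σ² = 0.50² = 0.25; σ² + n·σ₀² = 0.25 + 13·3.4969 = 45.7097.
Posterior mean = (μ₀/σ₀² + n·x̄/σ²)/(1/σ₀² + n/σ²) = (σ²·μ₀ + σ₀²·n·x̄)/(σ² + n·σ₀²) = (0.25·189.93 + 3.4969·2469.26)/45.7097 = 8682.237794/45.7097 = 189.9430.

189.9430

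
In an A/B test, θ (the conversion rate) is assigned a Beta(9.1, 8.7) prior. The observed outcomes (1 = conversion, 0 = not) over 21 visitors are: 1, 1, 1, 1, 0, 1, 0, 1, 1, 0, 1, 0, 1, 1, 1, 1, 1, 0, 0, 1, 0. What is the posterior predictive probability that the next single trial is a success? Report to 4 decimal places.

0.5954

The Beta prior is conjugate to a Binomial/Bernoulli likelihood; the update adds successes to α and failures to β.
Posterior: Beta(α+k, β+n−k) = Beta(9.1+14, 8.7+7) = Beta(23.1, 15.7).
For a single future Bernoulli trial, P(success | data) = α/(α+β) = 0.5954.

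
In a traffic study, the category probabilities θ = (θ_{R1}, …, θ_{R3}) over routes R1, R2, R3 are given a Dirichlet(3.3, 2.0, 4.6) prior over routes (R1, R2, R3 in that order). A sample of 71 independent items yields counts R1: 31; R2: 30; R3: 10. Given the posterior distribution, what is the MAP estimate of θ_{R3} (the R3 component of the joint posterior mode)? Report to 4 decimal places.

0.1746

The Dirichlet prior is conjugate to the Multinomial likelihood: each posterior αⱼ = prior αⱼ + observed count nⱼ.
Posterior concentration: (34.3, 32.0, 14.6), total = 80.9.
Joint mode component: (α_{R3}−1)/(Σα−K) = 13.6/77.9 = 0.1746.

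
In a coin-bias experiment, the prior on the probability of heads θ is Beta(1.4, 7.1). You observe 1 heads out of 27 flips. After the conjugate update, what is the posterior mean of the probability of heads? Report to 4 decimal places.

The Beta prior is conjugate to a Binomial/Bernoulli likelihood; the update adds successes to α and failures to β.
Posterior: Beta(α+k, β+n−k) = Beta(1.4+1, 7.1+26) = Beta(2.4, 33.1).
Posterior mean = α/(α+β) = 2.4/35.5 = 0.0676.

0.0676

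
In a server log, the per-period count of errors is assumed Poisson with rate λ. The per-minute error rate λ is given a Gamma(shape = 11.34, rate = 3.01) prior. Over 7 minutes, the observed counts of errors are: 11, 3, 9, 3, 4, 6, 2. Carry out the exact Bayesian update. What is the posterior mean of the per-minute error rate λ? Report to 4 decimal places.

4.9291

With a Gamma(shape α, rate β) prior, the Poisson likelihood is conjugate: the posterior is Gamma(α + ΣXᵢ, β + n).
Sum of counts S = 38 over n = 7 minutes.
Posterior: Gamma(α+S, β+n) = Gamma(11.34+38, 3.01+7) = Gamma(49.34, 10.01).
Posterior mean = α/β = 49.34/10.01 = 4.9291.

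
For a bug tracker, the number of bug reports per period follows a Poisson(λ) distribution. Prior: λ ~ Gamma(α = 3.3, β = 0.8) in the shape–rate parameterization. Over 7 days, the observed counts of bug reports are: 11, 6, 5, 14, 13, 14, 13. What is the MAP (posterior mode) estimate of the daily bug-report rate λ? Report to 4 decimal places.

10.0385

With a Gamma(shape α, rate β) prior, the Poisson likelihood is conjugate: the posterior is Gamma(α + ΣXᵢ, β + n).
Sum of counts S = 76 over n = 7 days.
Posterior: Gamma(α+S, β+n) = Gamma(3.3+76, 0.8+7) = Gamma(79.3, 7.8).
Mode of Gamma(α,β) for α≥1 is (α−1)/β = 78.3/7.8 = 10.0385.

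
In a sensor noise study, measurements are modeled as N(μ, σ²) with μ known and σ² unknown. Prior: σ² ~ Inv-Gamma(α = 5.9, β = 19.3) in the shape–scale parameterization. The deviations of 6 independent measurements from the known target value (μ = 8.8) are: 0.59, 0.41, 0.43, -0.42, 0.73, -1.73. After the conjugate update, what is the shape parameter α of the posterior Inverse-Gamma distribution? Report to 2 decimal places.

With known mean μ and an Inverse-Gamma(α, β) prior on σ², the Normal likelihood is conjugate: posterior is Inv-Gamma(α + n/2, β + Σ(xᵢ−μ)²/2).
Σ(xᵢ−μ)² = (0.59)² + (0.41)² + (0.43)² + (-0.42)² + (0.73)² + (-1.73)² = 4.4033.
Posterior: Inv-Gamma(5.9 + 6/2, 19.3 + 4.4033/2) = Inv-Gamma(8.90, 21.50165).
Posterior α = 8.90.

8.90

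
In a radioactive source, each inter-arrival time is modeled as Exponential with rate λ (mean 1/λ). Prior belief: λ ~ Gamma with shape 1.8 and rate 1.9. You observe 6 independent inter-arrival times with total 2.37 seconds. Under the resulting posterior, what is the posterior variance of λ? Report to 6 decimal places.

With a Gamma(shape α, rate β) prior on the exponential rate λ, the posterior after n observations with total T = Σxᵢ is Gamma(α+n, β+T).
Posterior: Gamma(1.8+6, 1.9+2.37) = Gamma(7.8, 4.27).
Var = α/β² = 0.427798.

0.427798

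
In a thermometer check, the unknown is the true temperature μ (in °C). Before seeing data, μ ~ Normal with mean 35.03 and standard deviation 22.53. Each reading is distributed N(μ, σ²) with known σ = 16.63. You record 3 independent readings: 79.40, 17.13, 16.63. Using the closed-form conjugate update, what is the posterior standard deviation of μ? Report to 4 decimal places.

8.8327

For Normal data with known variance σ², a Normal(μ₀, σ₀²) prior on μ is conjugate. Posterior precision = 1/σ₀² + n/σ²; posterior mean is the precision-weighted average of μ₀ and x̄.
σ₀² = 22.53² = 507.6009, σ² = 16.63² = 276.5569; σ² + n·σ₀² = 276.5569 + 3·507.6009 = 1799.3596.
Posterior precision = 1/σ₀² + n/σ² = 1/507.6009 + 3/276.5569 = (σ² + n·σ₀²)/(σ₀²σ²) = 1799.3596/(507.6009·276.5569); posterior variance σₙ² = σ₀²σ²/(σ² + n·σ₀²) = 507.6009·276.5569/1799.3596 = 78.016941.
Posterior SD = √σₙ² = √(507.6009·276.5569/1799.3596) = 8.8327.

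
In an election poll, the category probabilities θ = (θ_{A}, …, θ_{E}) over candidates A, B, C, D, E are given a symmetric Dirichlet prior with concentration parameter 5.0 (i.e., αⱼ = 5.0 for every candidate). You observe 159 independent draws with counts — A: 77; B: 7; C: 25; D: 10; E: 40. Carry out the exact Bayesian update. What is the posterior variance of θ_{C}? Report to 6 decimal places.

0.000738

The Dirichlet prior is conjugate to the Multinomial likelihood: each posterior αⱼ = prior αⱼ + observed count nⱼ.
Posterior concentration: (82.0, 12.0, 30.0, 15.0, 45.0), total = 184.0.
Var[θ_j] = α_j(Σα−α_j)/((Σα)²(Σα+1)) = 30.0·154.0/(184.0²·185.0) = 0.000738.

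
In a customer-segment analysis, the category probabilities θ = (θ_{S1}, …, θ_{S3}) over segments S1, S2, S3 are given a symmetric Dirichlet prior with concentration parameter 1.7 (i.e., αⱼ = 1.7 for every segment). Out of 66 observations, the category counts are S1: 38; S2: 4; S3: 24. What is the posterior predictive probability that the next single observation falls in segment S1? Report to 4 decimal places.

The Dirichlet prior is conjugate to the Multinomial likelihood: each posterior αⱼ = prior αⱼ + observed count nⱼ.
Posterior concentration: (39.7, 5.7, 25.7), total = 71.1.
P(next = S1 | data) = α_{S1}/Σα = 0.5584.

0.5584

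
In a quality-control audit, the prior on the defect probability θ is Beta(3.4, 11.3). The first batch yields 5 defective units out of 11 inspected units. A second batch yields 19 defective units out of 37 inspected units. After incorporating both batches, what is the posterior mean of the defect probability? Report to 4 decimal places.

The Beta prior is conjugate to a Binomial/Bernoulli likelihood; the update adds successes to α and failures to β.
After batch 1: Beta(3.4+5, 11.3+6) = Beta(8.4, 17.3).
After batch 2: Beta(8.4+19, 17.3+18) = Beta(27.4, 35.3).
Posterior mean = α/(α+β) = 27.4/62.7 = 0.4370.

0.4370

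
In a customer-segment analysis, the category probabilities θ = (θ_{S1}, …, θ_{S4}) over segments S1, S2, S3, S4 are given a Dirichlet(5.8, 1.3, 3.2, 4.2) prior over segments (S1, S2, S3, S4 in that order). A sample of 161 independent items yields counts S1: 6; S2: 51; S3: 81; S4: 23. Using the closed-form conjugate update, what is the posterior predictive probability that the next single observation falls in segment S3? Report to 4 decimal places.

The Dirichlet prior is conjugate to the Multinomial likelihood: each posterior αⱼ = prior αⱼ + observed count nⱼ.
Posterior concentration: (11.8, 52.3, 84.2, 27.2), total = 175.5.
P(next = S3 | data) = α_{S3}/Σα = 0.4798.

0.4798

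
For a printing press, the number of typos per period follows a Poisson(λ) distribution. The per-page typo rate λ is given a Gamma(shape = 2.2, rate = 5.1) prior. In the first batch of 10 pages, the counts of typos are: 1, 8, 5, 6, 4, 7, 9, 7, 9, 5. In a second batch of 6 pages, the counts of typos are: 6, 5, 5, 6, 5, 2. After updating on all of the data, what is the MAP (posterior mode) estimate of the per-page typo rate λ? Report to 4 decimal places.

With a Gamma(shape α, rate β) prior, the Poisson likelihood is conjugate: the posterior is Gamma(α + ΣXᵢ, β + n).
Batch 1: sum of counts S = 61 over n = 10 pages.
After batch 1: Gamma(α+S, β+n) = Gamma(2.2+61, 5.1+10) = Gamma(63.2, 15.1).
Batch 2: sum of counts S = 29 over n = 6 pages.
After batch 2: Gamma(α+S, β+n) = Gamma(63.2+29, 15.1+6) = Gamma(92.2, 21.1).
Mode of Gamma(α,β) for α≥1 is (α−1)/β = 91.2/21.1 = 4.3223.

4.3223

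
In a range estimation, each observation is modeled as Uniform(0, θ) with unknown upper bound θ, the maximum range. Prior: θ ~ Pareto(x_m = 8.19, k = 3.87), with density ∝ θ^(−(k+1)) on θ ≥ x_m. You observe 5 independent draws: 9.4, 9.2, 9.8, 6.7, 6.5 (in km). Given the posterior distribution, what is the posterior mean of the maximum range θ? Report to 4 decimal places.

A Pareto(scale x_m, shape k) prior on the upper bound θ of Uniform(0, θ) is conjugate: posterior is Pareto(max(x_m, max xᵢ), k + n).
Sample maximum = 9.8; prior scale x_m = 8.19 → posterior scale = max = 9.80.
Posterior shape = 3.87 + 5 = 8.87.
E[θ|data] = k·x_m/(k−1) = 8.87·9.80/7.87 = 11.0452.

11.0452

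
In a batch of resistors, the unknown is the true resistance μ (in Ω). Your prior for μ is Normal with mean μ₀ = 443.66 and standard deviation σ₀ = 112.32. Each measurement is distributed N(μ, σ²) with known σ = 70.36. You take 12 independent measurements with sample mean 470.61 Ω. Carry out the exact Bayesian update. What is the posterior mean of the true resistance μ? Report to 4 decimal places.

For Normal data with known variance σ², a Normal(μ₀, σ₀²) prior on μ is conjugate. Posterior precision = 1/σ₀² + n/σ²; posterior mean is the precision-weighted average of μ₀ and x̄.
n·x̄ = 12·470.61 = 5647.32.
σ₀² = 112.32² = 12615.7824, σ² = 70.36² = 4950.5296; σ² + n·σ₀² = 4950.5296 + 12·12615.7824 = 156339.9184.
Posterior mean = (μ₀/σ₀² + n·x̄/σ²)/(1/σ₀² + n/σ²) = (σ²·μ₀ + σ₀²·n·x̄)/(σ² + n·σ₀²) = (4950.5296·443.66 + 12615.7824·5647.32)/156339.9184 = 73441712.225504/156339.9184 = 469.7566.

469.7566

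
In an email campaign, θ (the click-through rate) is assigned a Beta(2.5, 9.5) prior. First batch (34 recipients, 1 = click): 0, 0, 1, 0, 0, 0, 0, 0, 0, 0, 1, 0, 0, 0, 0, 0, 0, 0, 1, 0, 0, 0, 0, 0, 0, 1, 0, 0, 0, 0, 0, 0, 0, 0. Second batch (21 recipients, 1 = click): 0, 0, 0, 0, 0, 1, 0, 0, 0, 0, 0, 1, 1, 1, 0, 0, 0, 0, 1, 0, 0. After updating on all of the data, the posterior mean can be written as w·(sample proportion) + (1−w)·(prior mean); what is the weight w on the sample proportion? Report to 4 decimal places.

The Beta prior is conjugate to a Binomial/Bernoulli likelihood; the update adds successes to α and failures to β.
Total number of recipients: n = 34 + 21 = 55.
Posterior mean = (α₀+k)/(α₀+β₀+n) = [n/(α₀+β₀+n)]·(k/n) + [(α₀+β₀)/(α₀+β₀+n)]·α₀/(α₀+β₀), so only n and the prior enter the weight.
The weight on the data is w = n/(α₀+β₀+n) = 55/(2.5+9.5+55) = 55/67.0 = 0.8209.

0.8209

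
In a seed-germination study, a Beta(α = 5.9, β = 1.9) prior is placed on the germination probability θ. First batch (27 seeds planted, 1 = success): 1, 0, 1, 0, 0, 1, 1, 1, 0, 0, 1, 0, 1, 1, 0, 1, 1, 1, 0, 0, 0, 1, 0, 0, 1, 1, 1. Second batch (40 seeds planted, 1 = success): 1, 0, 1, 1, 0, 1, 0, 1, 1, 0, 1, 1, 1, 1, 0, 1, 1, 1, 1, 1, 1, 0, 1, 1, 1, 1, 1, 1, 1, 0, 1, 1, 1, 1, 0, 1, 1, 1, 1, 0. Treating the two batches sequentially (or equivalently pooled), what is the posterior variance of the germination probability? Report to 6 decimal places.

0.002802

The Beta prior is conjugate to a Binomial/Bernoulli likelihood; the update adds successes to α and failures to β.
After batch 1: Beta(5.9+15, 1.9+12) = Beta(20.9, 13.9).
After batch 2: Beta(20.9+31, 13.9+9) = Beta(51.9, 22.9).
Var = αβ/((α+β)²(α+β+1)) = 51.9·22.9/(74.8²·75.8) = 0.002802.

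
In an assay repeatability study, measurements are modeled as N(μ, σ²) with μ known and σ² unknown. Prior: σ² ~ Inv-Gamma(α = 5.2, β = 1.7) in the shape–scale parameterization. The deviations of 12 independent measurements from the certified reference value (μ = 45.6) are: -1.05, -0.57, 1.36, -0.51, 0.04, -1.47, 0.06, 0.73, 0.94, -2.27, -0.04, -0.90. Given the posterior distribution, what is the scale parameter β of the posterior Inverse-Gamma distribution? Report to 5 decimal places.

8.24210

With known mean μ and an Inverse-Gamma(α, β) prior on σ², the Normal likelihood is conjugate: posterior is Inv-Gamma(α + n/2, β + Σ(xᵢ−μ)²/2).
Σ(xᵢ−μ)² = (-1.05)² + (-0.57)² + (1.36)² + (-0.51)² + (0.04)² + (-1.47)² + (0.06)² + (0.73)² + (0.94)² + (-2.27)² + (-0.04)² + (-0.90)² = 13.0842.
Posterior: Inv-Gamma(5.2 + 12/2, 1.7 + 13.0842/2) = Inv-Gamma(11.20, 8.24210).
Posterior β = 8.24210.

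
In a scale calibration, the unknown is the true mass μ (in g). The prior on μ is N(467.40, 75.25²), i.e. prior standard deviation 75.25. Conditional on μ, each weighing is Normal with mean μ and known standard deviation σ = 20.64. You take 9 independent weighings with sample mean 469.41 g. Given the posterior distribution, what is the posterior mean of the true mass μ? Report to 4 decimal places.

469.3933

For Normal data with known variance σ², a Normal(μ₀, σ₀²) prior on μ is conjugate. Posterior precision = 1/σ₀² + n/σ²; posterior mean is the precision-weighted average of μ₀ and x̄.
n·x̄ = 9·469.41 = 4224.69.
σ₀² = 75.25² = 5662.5625, σ² = 20.64² = 426.0096; σ² + n·σ₀² = 426.0096 + 9·5662.5625 = 51389.0721.
Posterior mean = (μ₀/σ₀² + n·x̄/σ²)/(1/σ₀² + n/σ²) = (σ²·μ₀ + σ₀²·n·x̄)/(σ² + n·σ₀²) = (426.0096·467.40 + 5662.5625·4224.69)/51389.0721 = 24121688.055165/51389.0721 = 469.3933.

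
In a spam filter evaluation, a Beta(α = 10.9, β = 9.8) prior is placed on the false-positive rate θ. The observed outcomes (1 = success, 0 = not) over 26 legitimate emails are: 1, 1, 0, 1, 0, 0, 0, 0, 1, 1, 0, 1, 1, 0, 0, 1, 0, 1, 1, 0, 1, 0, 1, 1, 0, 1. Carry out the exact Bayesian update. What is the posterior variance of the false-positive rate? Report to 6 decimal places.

The Beta prior is conjugate to a Binomial/Bernoulli likelihood; the update adds successes to α and failures to β.
Posterior: Beta(α+k, β+n−k) = Beta(10.9+14, 9.8+12) = Beta(24.9, 21.8).
Var = αβ/((α+β)²(α+β+1)) = 24.9·21.8/(46.7²·47.7) = 0.005218.

0.005218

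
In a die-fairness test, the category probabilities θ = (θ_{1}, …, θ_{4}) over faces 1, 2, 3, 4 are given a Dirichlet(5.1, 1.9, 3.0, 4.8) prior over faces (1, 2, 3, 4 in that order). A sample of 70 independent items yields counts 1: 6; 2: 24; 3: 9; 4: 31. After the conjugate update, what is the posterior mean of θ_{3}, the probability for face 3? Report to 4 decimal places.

0.1415

The Dirichlet prior is conjugate to the Multinomial likelihood: each posterior αⱼ = prior αⱼ + observed count nⱼ.
Posterior concentration: (11.1, 25.9, 12.0, 35.8), total = 84.8.
E[θ_{3}|data] = α_{3}/Σα = 12.0/84.8 = 0.1415.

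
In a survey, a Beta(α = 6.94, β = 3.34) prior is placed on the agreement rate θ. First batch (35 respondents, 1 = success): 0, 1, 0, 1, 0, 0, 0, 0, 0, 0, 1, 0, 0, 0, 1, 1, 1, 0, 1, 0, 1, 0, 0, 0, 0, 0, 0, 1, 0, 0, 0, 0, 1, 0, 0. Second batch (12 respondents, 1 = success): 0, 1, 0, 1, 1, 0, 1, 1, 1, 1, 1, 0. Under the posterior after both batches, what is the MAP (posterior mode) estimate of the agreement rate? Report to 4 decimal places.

The Beta prior is conjugate to a Binomial/Bernoulli likelihood; the update adds successes to α and failures to β.
After batch 1: Beta(6.94+10, 3.34+25) = Beta(16.94, 28.34).
After batch 2: Beta(16.94+8, 28.34+4) = Beta(24.94, 32.34).
Mode of Beta(a,b) for a,b>1 is (a−1)/(a+b−2) = 23.94/55.28 = 0.4331.

0.4331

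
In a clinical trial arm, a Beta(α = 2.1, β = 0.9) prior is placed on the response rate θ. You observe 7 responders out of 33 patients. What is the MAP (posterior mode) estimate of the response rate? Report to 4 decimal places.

The Beta prior is conjugate to a Binomial/Bernoulli likelihood; the update adds successes to α and failures to β.
Posterior: Beta(α+k, β+n−k) = Beta(2.1+7, 0.9+26) = Beta(9.1, 26.9).
Mode of Beta(a,b) for a,b>1 is (a−1)/(a+b−2) = 8.1/34.0 = 0.2382.

0.2382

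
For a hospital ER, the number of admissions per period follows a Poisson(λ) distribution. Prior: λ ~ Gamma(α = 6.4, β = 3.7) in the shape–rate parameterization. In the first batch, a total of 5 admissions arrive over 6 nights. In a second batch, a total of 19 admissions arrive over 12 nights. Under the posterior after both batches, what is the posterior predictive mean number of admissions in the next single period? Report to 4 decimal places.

1.4009

With a Gamma(shape α, rate β) prior, the Poisson likelihood is conjugate: the posterior is Gamma(α + ΣXᵢ, β + n).
After batch 1: Gamma(α+S, β+n) = Gamma(6.4+5, 3.7+6) = Gamma(11.4, 9.7).
After batch 2: Gamma(α+S, β+n) = Gamma(11.4+19, 9.7+12) = Gamma(30.4, 21.7).
The predictive distribution for one future period is NegBinom with mean α/β = 1.4009.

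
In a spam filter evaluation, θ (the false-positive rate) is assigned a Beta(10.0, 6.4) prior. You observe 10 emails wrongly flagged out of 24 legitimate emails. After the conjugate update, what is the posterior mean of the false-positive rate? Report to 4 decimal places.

The Beta prior is conjugate to a Binomial/Bernoulli likelihood; the update adds successes to α and failures to β.
Posterior: Beta(α+k, β+n−k) = Beta(10.0+10, 6.4+14) = Beta(20.0, 20.4).
Posterior mean = α/(α+β) = 20.0/40.4 = 0.4950.

0.4950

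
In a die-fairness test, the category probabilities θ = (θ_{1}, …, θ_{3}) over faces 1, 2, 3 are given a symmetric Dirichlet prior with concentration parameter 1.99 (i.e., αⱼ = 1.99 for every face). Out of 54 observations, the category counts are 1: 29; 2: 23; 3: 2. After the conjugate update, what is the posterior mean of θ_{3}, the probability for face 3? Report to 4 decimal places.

0.0665

The Dirichlet prior is conjugate to the Multinomial likelihood: each posterior αⱼ = prior αⱼ + observed count nⱼ.
Posterior concentration: (30.99, 24.99, 3.99), total = 59.97.
E[θ_{3}|data] = α_{3}/Σα = 3.99/59.97 = 0.0665.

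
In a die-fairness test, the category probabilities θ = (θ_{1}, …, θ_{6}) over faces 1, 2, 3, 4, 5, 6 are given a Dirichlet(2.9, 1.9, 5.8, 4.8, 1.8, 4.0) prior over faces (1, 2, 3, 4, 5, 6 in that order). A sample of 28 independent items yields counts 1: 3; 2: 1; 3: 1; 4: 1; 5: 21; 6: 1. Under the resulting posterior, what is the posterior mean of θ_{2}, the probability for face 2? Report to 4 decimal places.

0.0589

The Dirichlet prior is conjugate to the Multinomial likelihood: each posterior αⱼ = prior αⱼ + observed count nⱼ.
Posterior concentration: (5.9, 2.9, 6.8, 5.8, 22.8, 5.0), total = 49.2.
E[θ_{2}|data] = α_{2}/Σα = 2.9/49.2 = 0.0589.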